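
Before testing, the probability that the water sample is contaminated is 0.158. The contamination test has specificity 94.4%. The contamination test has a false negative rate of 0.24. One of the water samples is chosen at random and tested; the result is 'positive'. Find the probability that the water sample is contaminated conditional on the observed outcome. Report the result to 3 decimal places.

P(H | E) ≈ 0.718

Let H be the event that the water sample is contaminated. P(H) = 0.158, so P(¬H) = 0.842. With E the 'positive' result, P(E|H) = 0.76 and P(E|¬H) = 0.056.
P(E) = 0.76·0.158 + 0.056·0.842 = 0.12008 + 0.047152 = 0.16723.
By Bayes' theorem, P(H|E) = 0.12008 / 0.16723 = 0.718.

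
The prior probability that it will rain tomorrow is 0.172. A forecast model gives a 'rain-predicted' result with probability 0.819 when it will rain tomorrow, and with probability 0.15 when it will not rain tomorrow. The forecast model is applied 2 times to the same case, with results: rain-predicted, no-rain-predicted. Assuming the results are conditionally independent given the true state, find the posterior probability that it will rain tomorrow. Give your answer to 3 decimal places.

Posterior P(H) ≈ 0.195

With H the event that it will rain tomorrow, the joint likelihood of the observed sequence is P(data|H) = 0.819·0.181 = 0.14824 and P(data|¬H) = 0.15·0.85 = 0.12750.
Bayes: P(H|data) = 0.172·0.14824 / (0.172·0.14824 + 0.828·0.12750) = 0.025497/0.13107 = 0.1945.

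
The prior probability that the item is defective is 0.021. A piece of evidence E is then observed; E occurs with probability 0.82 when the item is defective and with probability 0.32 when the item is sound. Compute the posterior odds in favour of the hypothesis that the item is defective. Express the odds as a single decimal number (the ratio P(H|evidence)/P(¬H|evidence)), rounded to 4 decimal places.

Posterior odds ≈ 0.0550

Prior odds = 0.021/(1−0.021) = 0.021450.
Likelihood ratio for E = 0.82/0.32 = 2.5625.
Posterior odds = prior odds × LR = 0.054967.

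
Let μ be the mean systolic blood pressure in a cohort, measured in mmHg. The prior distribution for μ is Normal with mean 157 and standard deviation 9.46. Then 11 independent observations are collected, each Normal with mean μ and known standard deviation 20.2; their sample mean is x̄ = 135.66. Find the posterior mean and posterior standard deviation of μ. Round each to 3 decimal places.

Posterior mean ≈ 141.913; posterior SD ≈ 5.121

With known σ, the Normal prior is conjugate. Weight on the data is w = (n/σ²)/(n/σ² + 1/τ₀²) = 0.0269581/(0.0269581+0.0111742) = 0.70696.
Posterior mean = w·x̄ + (1−w)·μ₀ = 0.70696·135.66 + 0.29304·157 = 141.913. Posterior variance = 1/(0.0269581+0.0111742) = 26.2244, so SD = 5.121.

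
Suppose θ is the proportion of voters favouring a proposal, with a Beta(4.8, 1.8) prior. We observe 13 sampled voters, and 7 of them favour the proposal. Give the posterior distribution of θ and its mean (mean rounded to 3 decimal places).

Posterior: Beta(11.8, 7.8); mean ≈ 0.602

The binomial likelihood is conjugate to the Beta prior: with 7 successes and 6 failures, the posterior is Beta(4.8+7, 1.8+6) = Beta(11.8, 7.8).
Posterior mean = α/(α+β) = 11.8/19.6 = 0.602.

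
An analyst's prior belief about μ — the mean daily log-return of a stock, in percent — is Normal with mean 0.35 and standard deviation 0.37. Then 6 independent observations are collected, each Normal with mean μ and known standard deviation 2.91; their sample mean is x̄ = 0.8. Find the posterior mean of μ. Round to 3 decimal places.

With known σ, the Normal prior is conjugate. Weight on the data is w = (n/σ²)/(n/σ² + 1/τ₀²) = 0.708541/(0.708541+7.30460) = 0.088422.
Posterior mean = w·x̄ + (1−w)·μ₀ = 0.088422·0.8 + 0.91158·0.35 = 0.390.

Posterior mean ≈ 0.390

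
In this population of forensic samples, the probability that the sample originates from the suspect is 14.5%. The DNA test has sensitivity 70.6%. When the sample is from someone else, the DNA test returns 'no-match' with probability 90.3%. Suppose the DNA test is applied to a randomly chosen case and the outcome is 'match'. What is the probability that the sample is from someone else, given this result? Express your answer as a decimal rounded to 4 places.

Let H be the event that the sample originates from the suspect. P(H) = 0.145, so P(¬H) = 0.855. With E the 'match' result, P(E|H) = 0.706 and P(E|¬H) = 0.097.
P(E) = 0.706·0.145 + 0.097·0.855 = 0.10237 + 0.082935 = 0.18530.
By Bayes' theorem, P(H|E) = 0.10237 / 0.18530 = 0.5524. Hence P(¬H|E) = 1 − 0.5524 = 0.4476.

P(¬H | E) ≈ 0.4476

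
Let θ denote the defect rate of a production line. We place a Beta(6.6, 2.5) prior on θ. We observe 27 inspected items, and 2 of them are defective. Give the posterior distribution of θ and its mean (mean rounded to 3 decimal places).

The binomial likelihood is conjugate to the Beta prior: with 2 successes and 25 failures, the posterior is Beta(6.6+2, 2.5+25) = Beta(8.6, 27.5).
E[θ | data] = 8.6/(8.6+27.5) = 0.238.

Posterior: Beta(8.6, 27.5); mean ≈ 0.238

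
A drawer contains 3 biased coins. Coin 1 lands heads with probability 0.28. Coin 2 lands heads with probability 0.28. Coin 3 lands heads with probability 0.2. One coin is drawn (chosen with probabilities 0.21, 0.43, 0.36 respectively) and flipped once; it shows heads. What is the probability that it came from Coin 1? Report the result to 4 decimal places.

Posterior probability ≈ 0.2341

P(heads|C1) = 0.28; P(heads|C2) = 0.28; P(heads|C3) = 0.2.
Prior × likelihood for each source: 0.21·0.28=0.05880, 0.43·0.28=0.1204, 0.36·0.2=0.07200. Summing gives P(heads) = 0.25120.
P(Coin 1 | heads) = 0.05880 / 0.25120 = 0.2341.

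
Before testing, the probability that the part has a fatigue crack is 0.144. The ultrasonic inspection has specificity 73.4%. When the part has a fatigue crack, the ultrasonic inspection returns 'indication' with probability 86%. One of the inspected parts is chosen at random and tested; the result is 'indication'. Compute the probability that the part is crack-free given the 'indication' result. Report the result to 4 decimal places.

Write H for 'the part has a fatigue crack'. Prior odds H:¬H = 0.144/0.856 = 0.16822. For the 'indication' outcome, the likelihood ratio is 0.86/0.266 = 3.2331.
Posterior odds = 0.16822 × 3.2331 = 0.54388, so P(H|E) = 0.54388/(1+0.54388) = 0.3523. Then P(¬H|E) = 1 − 0.3523 = 0.6477.

P(¬H | E) ≈ 0.6477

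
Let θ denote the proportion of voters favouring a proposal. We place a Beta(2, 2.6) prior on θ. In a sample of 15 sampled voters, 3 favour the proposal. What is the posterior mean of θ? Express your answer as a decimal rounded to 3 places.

The binomial likelihood is conjugate to the Beta prior: with 3 successes and 12 failures, the posterior is Beta(2+3, 2.6+12) = Beta(5, 14.6).
E[θ | data] = 5/(5+14.6) = 0.255.

Posterior mean ≈ 0.255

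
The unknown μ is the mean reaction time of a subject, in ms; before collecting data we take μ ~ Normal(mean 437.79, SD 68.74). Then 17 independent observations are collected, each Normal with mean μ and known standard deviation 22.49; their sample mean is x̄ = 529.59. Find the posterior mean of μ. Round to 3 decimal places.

With known σ, the Normal prior is conjugate. Weight on the data is w = (n/σ²)/(n/σ² + 1/τ₀²) = 0.0336101/(0.0336101+0.00021163) = 0.99374.
Posterior mean = w·x̄ + (1−w)·μ₀ = 0.99374·529.59 + 0.0062573·437.79 = 529.016.

Posterior mean ≈ 529.016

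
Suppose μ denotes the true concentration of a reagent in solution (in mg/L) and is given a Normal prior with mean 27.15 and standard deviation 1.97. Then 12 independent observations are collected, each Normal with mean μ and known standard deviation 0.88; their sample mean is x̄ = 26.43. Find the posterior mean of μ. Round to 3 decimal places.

Posterior mean ≈ 26.442

Prior precision 1/τ₀² = 1/1.97² = 0.257672; data precision n/σ² = 12/0.88² = 15.4959.
Posterior precision = 0.257672 + 15.4959 = 15.7535.
Posterior mean = (0.257672·27.15 + 15.4959·26.43) / 15.7535 = 26.442.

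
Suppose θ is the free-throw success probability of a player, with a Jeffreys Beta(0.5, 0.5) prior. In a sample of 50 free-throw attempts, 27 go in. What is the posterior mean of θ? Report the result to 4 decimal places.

Posterior mean ≈ 0.5392

The binomial likelihood is conjugate to the Beta prior: with 27 successes and 23 failures, the posterior is Beta(0.5+27, 0.5+23) = Beta(27.5, 23.5).
E[θ | data] = 27.5/(27.5+23.5) = 0.5392.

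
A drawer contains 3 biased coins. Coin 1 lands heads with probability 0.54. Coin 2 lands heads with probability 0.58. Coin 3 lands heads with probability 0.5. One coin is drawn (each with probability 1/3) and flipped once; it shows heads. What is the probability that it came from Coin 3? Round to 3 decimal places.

Posterior probability ≈ 0.309

P(heads|C1) = 0.54; P(heads|C2) = 0.58; P(heads|C3) = 0.5.
Prior × likelihood for each source: 0.333333·0.54=0.1800, 0.333333·0.58=0.1933, 0.333333·0.5=0.1667. Summing gives P(heads) = 0.54000.
P(Coin 3 | heads) = 0.1667 / 0.54000 = 0.309.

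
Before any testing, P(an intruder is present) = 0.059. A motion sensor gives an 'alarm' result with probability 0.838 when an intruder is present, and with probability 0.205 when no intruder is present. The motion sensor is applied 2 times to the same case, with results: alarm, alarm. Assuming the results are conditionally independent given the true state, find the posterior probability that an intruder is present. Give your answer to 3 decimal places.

Posterior P(H) ≈ 0.512

With H the event that an intruder is present, the joint likelihood of the observed sequence is P(data|H) = 0.838·0.838 = 0.70224 and P(data|¬H) = 0.205·0.205 = 0.042025.
Bayes: P(H|data) = 0.059·0.70224 / (0.059·0.70224 + 0.941·0.042025) = 0.041432/0.080978 = 0.5117.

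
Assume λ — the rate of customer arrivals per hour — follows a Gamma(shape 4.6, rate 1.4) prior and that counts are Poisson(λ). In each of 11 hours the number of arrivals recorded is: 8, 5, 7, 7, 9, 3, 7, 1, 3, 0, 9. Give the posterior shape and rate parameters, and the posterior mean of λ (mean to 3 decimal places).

The Poisson likelihood adds the total count to the shape and the number of exposure periods to the rate. Here ∑xᵢ = 59 and n = 11, so shape 4.6→63.6 and rate 1.4→12.4.
Posterior mean = shape/rate = 63.6/12.4 = 5.129.

Posterior: Gamma(shape=63.6, rate=12.4); mean ≈ 5.129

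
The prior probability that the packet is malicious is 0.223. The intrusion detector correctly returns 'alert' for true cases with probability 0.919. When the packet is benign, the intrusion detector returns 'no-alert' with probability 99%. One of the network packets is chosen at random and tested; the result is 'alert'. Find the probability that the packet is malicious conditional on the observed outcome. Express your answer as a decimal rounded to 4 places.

P(H | E) ≈ 0.9635

Let H be the event that the packet is malicious. P(H) = 0.223, so P(¬H) = 0.777. With E the 'alert' result, P(E|H) = 0.919 and P(E|¬H) = 0.01.
P(E) = 0.919·0.223 + 0.01·0.777 = 0.20494 + 0.0077700 = 0.21271.
By Bayes' theorem, P(H|E) = 0.20494 / 0.21271 = 0.9635.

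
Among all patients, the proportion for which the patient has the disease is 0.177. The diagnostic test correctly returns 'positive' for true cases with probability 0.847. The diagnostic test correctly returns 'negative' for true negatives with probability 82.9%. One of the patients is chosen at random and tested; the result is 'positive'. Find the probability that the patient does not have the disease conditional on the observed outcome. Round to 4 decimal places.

P(¬H | E) ≈ 0.4842

Let H be the event that the patient has the disease. P(H) = 0.177, so P(¬H) = 0.823. With E the 'positive' result, P(E|H) = 0.847 and P(E|¬H) = 0.171.
P(E) = 0.847·0.177 + 0.171·0.823 = 0.14992 + 0.14073 = 0.29065.
By Bayes' theorem, P(H|E) = 0.14992 / 0.29065 = 0.5158. Hence P(¬H|E) = 1 − 0.5158 = 0.4842.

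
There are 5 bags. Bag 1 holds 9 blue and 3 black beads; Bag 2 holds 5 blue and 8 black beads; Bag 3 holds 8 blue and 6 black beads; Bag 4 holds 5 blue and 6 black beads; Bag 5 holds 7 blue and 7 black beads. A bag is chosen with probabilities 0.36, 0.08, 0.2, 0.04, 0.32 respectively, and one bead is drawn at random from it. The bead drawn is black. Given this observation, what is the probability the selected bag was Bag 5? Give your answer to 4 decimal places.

Posterior probability ≈ 0.3933

Tabulate prior·likelihood by source: [1] prior 0.36, lik 0.25, product 0.09000; [2] prior 0.08, lik 0.6154, product 0.04923; [3] prior 0.2, lik 0.4286, product 0.08571; [4] prior 0.04, lik 0.5455, product 0.02182; [5] prior 0.32, lik 0.5, product 0.1600.
Normalizing constant = 0.40676; the posterior for Bag 5 is its product over the sum, 0.1600/0.40676 = 0.3933.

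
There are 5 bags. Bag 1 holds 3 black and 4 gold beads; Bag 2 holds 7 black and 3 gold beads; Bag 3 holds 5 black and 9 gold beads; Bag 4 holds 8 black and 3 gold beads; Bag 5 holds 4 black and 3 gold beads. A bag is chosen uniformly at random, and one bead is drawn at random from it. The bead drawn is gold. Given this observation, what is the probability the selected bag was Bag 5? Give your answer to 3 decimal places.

Posterior probability ≈ 0.193

Tabulate prior·likelihood by source: [1] prior 0.2, lik 0.5714, product 0.1143; [2] prior 0.2, lik 0.3, product 0.06000; [3] prior 0.2, lik 0.6429, product 0.1286; [4] prior 0.2, lik 0.2727, product 0.05455; [5] prior 0.2, lik 0.4286, product 0.08571.
Normalizing constant = 0.44312; the posterior for Bag 5 is its product over the sum, 0.08571/0.44312 = 0.193.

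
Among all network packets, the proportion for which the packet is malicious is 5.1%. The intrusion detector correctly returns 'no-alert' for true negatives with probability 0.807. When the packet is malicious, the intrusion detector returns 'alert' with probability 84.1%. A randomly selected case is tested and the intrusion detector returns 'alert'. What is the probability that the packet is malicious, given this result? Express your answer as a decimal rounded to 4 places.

Write H for 'the packet is malicious'. Prior odds H:¬H = 0.051/0.949 = 0.053741. For the 'alert' outcome, the likelihood ratio is 0.841/0.193 = 4.3575.
Posterior odds = 0.053741 × 4.3575 = 0.23418, so P(H|E) = 0.23418/(1+0.23418) = 0.1897.

P(H | E) ≈ 0.1897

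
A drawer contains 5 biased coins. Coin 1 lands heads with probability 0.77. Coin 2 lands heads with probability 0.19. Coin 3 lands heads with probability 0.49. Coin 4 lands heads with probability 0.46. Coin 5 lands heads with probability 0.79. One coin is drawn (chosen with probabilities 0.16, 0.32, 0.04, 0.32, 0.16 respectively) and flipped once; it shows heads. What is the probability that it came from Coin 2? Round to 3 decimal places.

Posterior probability ≈ 0.127

Tabulate prior·likelihood by source: [1] prior 0.16, lik 0.77, product 0.1232; [2] prior 0.32, lik 0.19, product 0.06080; [3] prior 0.04, lik 0.49, product 0.01960; [4] prior 0.32, lik 0.46, product 0.1472; [5] prior 0.16, lik 0.79, product 0.1264.
Normalizing constant = 0.47720; the posterior for Coin 2 is its product over the sum, 0.06080/0.47720 = 0.127.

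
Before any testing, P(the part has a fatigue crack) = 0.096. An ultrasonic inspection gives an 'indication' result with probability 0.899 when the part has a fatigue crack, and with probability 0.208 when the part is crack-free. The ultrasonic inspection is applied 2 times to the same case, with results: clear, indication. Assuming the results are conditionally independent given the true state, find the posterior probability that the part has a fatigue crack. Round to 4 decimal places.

With H the event that the part has a fatigue crack, the joint likelihood of the observed sequence is P(data|H) = 0.101·0.899 = 0.090799 and P(data|¬H) = 0.792·0.208 = 0.16474.
Bayes: P(H|data) = 0.096·0.090799 / (0.096·0.090799 + 0.904·0.16474) = 0.0087167/0.15764 = 0.0553.

Posterior P(H) ≈ 0.0553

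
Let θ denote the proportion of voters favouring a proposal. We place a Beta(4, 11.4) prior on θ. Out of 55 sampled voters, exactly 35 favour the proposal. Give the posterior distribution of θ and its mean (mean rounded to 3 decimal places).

Posterior: Beta(39, 31.4); mean ≈ 0.554

Observing 35 successes and 20 failures updates Beta(4, 11.4) by adding the success and failure counts to the two shape parameters: α = 4+35 = 39, β = 11.4+20 = 31.4.
E[θ | data] = 39/(39+31.4) = 0.554.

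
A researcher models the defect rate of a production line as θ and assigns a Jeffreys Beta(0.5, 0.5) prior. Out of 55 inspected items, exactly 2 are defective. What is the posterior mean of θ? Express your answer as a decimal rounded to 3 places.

The binomial likelihood is conjugate to the Beta prior: with 2 successes and 53 failures, the posterior is Beta(0.5+2, 0.5+53) = Beta(2.5, 53.5).
E[θ | data] = 2.5/(2.5+53.5) = 0.045.

Posterior mean ≈ 0.045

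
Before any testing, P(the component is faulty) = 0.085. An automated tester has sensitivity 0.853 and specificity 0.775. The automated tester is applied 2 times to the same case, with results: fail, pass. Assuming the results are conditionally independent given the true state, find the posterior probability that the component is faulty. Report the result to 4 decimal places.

Posterior P(H) ≈ 0.0626

Let H be the event that the component is faulty; start with P(H) = 0.085. P('fail'|H) = 0.853, P('fail'|¬H) = 0.225.
Update on result 1 ('fail'): P(H) ← 0.853·0.0850 / (0.853·0.0850 + 0.225·0.9150) = 0.072505/0.27838 = 0.2605.
Update on result 2 ('pass'): P(H) ← 0.147·0.2605 / (0.147·0.2605 + 0.775·0.7395) = 0.038287/0.61144 = 0.0626.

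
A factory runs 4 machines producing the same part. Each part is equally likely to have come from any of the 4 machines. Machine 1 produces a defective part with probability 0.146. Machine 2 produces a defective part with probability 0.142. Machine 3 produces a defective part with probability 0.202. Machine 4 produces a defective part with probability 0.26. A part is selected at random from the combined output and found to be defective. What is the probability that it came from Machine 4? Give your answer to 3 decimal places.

P(defective|M1) = 0.146; P(defective|M2) = 0.142; P(defective|M3) = 0.202; P(defective|M4) = 0.26.
Prior × likelihood for each source: 0.25·0.146=0.03650, 0.25·0.142=0.03550, 0.25·0.202=0.05050, 0.25·0.26=0.06500. Summing gives P(defective) = 0.18750.
P(Machine 4 | defective) = 0.06500 / 0.18750 = 0.347.

Posterior probability ≈ 0.347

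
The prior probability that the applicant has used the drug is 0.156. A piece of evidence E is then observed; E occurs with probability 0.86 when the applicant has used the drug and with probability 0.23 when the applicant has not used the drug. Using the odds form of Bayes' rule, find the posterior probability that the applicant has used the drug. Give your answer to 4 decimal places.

Posterior probability ≈ 0.4087

Prior odds = 0.156/(1−0.156) = 0.18483. In log-odds, ln(0.18483) = -1.6883.
Add log likelihood ratio: ln(3.7391) = 1.3189.
Posterior log-odds = -0.36944, so posterior odds = exp(-0.36944) = 0.69112. Converting, P(H|E) = 0.69112/1.6911 = 0.4087.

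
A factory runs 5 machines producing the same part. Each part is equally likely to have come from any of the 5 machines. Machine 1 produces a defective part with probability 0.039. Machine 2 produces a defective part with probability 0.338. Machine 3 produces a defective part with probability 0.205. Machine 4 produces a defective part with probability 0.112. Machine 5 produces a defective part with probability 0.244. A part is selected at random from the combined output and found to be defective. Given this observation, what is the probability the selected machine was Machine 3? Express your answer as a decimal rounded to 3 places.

Posterior probability ≈ 0.219

P(defective|M1) = 0.039; P(defective|M2) = 0.338; P(defective|M3) = 0.205; P(defective|M4) = 0.112; P(defective|M5) = 0.244.
Prior × likelihood for each source: 0.2·0.039=0.007800, 0.2·0.338=0.06760, 0.2·0.205=0.04100, 0.2·0.112=0.02240, 0.2·0.244=0.04880. Summing gives P(defective) = 0.18760.
P(Machine 3 | defective) = 0.04100 / 0.18760 = 0.219.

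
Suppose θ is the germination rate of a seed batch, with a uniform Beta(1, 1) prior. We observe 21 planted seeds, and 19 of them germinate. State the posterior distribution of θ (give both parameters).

Posterior: Beta(20, 3)

The binomial likelihood is conjugate to the Beta prior: with 19 successes and 2 failures, the posterior is Beta(1+19, 1+2) = Beta(20, 3).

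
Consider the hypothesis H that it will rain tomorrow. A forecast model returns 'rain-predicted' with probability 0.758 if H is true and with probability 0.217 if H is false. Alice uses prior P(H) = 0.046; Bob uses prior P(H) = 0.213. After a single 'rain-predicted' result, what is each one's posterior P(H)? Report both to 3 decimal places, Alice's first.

Alice: 0.144; Bob: 0.486

The likelihood ratio for a 'rain-predicted' result is 0.758/0.217 = 3.4931.
Alice: prior odds 0.046/0.954 = 0.048218; posterior odds 0.16843; posterior probability 0.144.
Bob: prior odds 0.213/0.787 = 0.27065; posterior odds 0.94540; posterior probability 0.486.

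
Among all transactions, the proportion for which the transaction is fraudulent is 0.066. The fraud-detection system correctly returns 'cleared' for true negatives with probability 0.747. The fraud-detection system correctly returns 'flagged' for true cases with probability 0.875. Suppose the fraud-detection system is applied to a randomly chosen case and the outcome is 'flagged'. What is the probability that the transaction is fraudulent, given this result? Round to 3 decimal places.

Let H be the event that the transaction is fraudulent. P(H) = 0.066, so P(¬H) = 0.934. With E the 'flagged' result, P(E|H) = 0.875 and P(E|¬H) = 0.253.
P(E) = 0.875·0.066 + 0.253·0.934 = 0.057750 + 0.23630 = 0.29405.
By Bayes' theorem, P(H|E) = 0.057750 / 0.29405 = 0.196.

P(H | E) ≈ 0.196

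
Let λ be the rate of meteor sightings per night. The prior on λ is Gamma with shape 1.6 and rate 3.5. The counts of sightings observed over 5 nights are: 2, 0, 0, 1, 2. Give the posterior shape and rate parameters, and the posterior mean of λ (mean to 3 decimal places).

The Poisson likelihood adds the total count to the shape and the number of exposure periods to the rate. Here ∑xᵢ = 5 and n = 5, so shape 1.6→6.6 and rate 3.5→8.5.
E[λ | data] = 6.6/8.5 = 0.776.

Posterior: Gamma(shape=6.6, rate=8.5); mean ≈ 0.776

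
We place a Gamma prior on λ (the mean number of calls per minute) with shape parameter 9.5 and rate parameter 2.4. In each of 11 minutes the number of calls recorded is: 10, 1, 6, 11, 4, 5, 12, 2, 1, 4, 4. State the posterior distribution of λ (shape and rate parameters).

The Poisson likelihood adds the total count to the shape and the number of exposure periods to the rate. Here ∑xᵢ = 60 and n = 11, so shape 9.5→69.5 and rate 2.4→13.4.

Posterior: Gamma(shape=69.5, rate=13.4)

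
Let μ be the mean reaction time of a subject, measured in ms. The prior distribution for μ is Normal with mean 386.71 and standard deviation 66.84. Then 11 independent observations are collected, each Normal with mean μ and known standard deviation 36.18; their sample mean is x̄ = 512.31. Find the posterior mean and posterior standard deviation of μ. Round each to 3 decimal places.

With known σ, the Normal prior is conjugate. Weight on the data is w = (n/σ²)/(n/σ² + 1/τ₀²) = 0.00840341/(0.00840341+0.00022383) = 0.97405.
Posterior mean = w·x̄ + (1−w)·μ₀ = 0.97405·512.31 + 0.025945·386.71 = 509.051. Posterior variance = 1/(0.00840341+0.00022383) = 115.912, so SD = 10.766.

Posterior mean ≈ 509.051; posterior SD ≈ 10.766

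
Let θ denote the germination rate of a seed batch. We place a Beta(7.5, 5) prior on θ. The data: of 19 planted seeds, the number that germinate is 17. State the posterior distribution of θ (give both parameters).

The binomial likelihood is conjugate to the Beta prior: with 17 successes and 2 failures, the posterior is Beta(7.5+17, 5+2) = Beta(24.5, 7).

Posterior: Beta(24.5, 7)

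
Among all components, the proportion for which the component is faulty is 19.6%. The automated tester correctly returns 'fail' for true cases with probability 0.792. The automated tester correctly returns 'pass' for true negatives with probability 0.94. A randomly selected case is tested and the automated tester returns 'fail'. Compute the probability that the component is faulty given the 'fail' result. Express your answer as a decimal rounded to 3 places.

Let H be the event that the component is faulty. P(H) = 0.196, so P(¬H) = 0.804. With E the 'fail' result, P(E|H) = 0.792 and P(E|¬H) = 0.06.
P(E) = 0.792·0.196 + 0.06·0.804 = 0.15523 + 0.048240 = 0.20347.
By Bayes' theorem, P(H|E) = 0.15523 / 0.20347 = 0.763.

P(H | E) ≈ 0.763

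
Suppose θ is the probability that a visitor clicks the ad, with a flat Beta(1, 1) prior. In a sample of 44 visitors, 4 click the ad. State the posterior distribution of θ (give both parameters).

Observing 4 successes and 40 failures updates Beta(1, 1) by adding the success and failure counts to the two shape parameters: α = 1+4 = 5, β = 1+40 = 41.

Posterior: Beta(5, 41)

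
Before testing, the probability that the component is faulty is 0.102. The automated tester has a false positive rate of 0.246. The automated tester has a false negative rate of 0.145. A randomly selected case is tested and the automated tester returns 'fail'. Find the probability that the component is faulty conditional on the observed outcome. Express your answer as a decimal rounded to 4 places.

Write H for 'the component is faulty'. Prior odds H:¬H = 0.102/0.898 = 0.11359. For the 'fail' outcome, the likelihood ratio is 0.855/0.246 = 3.4756.
Posterior odds = 0.11359 × 3.4756 = 0.39478, so P(H|E) = 0.39478/(1+0.39478) = 0.2830.

P(H | E) ≈ 0.2830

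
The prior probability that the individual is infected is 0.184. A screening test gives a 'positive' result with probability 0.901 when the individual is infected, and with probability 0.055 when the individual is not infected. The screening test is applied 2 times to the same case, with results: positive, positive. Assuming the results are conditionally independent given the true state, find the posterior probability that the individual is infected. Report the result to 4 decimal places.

With H the event that the individual is infected, the joint likelihood of the observed sequence is P(data|H) = 0.901·0.901 = 0.81180 and P(data|¬H) = 0.055·0.055 = 0.0030250.
Bayes: P(H|data) = 0.184·0.81180 / (0.184·0.81180 + 0.816·0.0030250) = 0.14937/0.15184 = 0.9837.

Posterior P(H) ≈ 0.9837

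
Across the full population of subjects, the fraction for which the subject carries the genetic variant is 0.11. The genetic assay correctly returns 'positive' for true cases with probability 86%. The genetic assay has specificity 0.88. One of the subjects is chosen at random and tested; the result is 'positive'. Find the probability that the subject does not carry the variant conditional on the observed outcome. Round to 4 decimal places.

P(¬H | E) ≈ 0.5303

Write H for 'the subject carries the genetic variant'. Prior odds H:¬H = 0.11/0.89 = 0.12360. For the 'positive' outcome, the likelihood ratio is 0.86/0.12 = 7.1667.
Posterior odds = 0.12360 × 7.1667 = 0.88577, so P(H|E) = 0.88577/(1+0.88577) = 0.4697. Then P(¬H|E) = 1 − 0.4697 = 0.5303.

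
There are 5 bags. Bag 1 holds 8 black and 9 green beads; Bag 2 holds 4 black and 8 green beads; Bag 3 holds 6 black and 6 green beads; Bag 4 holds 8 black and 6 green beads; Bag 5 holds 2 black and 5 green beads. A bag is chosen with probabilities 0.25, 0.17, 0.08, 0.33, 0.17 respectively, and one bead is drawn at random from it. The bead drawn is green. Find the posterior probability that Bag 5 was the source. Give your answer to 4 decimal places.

Posterior probability ≈ 0.2214

Tabulate prior·likelihood by source: [1] prior 0.25, lik 0.5294, product 0.1324; [2] prior 0.17, lik 0.6667, product 0.1133; [3] prior 0.08, lik 0.5, product 0.04000; [4] prior 0.33, lik 0.4286, product 0.1414; [5] prior 0.17, lik 0.7143, product 0.1214.
Normalizing constant = 0.54854; the posterior for Bag 5 is its product over the sum, 0.1214/0.54854 = 0.2214.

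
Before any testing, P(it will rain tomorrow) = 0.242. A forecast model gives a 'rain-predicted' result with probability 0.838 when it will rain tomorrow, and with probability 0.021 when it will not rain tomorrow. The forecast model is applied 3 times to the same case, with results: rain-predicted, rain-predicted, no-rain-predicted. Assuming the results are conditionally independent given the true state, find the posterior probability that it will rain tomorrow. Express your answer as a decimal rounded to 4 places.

Posterior P(H) ≈ 0.9883

With H the event that it will rain tomorrow, the joint likelihood of the observed sequence is P(data|H) = 0.838·0.838·0.162 = 0.11376 and P(data|¬H) = 0.021·0.021·0.979 = 0.00043174.
Bayes: P(H|data) = 0.242·0.11376 / (0.242·0.11376 + 0.758·0.00043174) = 0.027531/0.027858 = 0.9883.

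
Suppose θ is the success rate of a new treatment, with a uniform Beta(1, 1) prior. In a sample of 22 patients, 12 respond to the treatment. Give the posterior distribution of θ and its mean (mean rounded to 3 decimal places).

Observing 12 successes and 10 failures updates Beta(1, 1) by adding the success and failure counts to the two shape parameters: α = 1+12 = 13, β = 1+10 = 11.
Posterior mean = α/(α+β) = 13/24 = 0.542.

Posterior: Beta(13, 11); mean ≈ 0.542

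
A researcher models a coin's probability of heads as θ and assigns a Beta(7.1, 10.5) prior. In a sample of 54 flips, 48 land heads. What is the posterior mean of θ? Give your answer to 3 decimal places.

Posterior mean ≈ 0.770

Observing 48 successes and 6 failures updates Beta(7.1, 10.5) by adding the success and failure counts to the two shape parameters: α = 7.1+48 = 55.1, β = 10.5+6 = 16.5.
Posterior mean = α/(α+β) = 55.1/71.6 = 0.770.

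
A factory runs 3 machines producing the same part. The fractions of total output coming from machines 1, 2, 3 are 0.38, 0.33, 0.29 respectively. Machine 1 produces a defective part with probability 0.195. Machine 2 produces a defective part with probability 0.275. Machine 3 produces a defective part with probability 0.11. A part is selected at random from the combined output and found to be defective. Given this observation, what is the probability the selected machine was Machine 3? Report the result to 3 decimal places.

Tabulate prior·likelihood by source: [1] prior 0.38, lik 0.195, product 0.07410; [2] prior 0.33, lik 0.275, product 0.09075; [3] prior 0.29, lik 0.11, product 0.03190.
Normalizing constant = 0.19675; the posterior for Machine 3 is its product over the sum, 0.03190/0.19675 = 0.162.

Posterior probability ≈ 0.162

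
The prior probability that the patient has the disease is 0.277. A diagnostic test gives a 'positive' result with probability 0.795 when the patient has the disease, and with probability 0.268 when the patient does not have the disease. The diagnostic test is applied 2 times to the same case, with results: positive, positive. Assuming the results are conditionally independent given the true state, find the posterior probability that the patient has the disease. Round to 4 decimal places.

Let H be the event that the patient has the disease; start with P(H) = 0.277. P('positive'|H) = 0.795, P('positive'|¬H) = 0.268.
Update on result 1 ('positive'): P(H) ← 0.795·0.2770 / (0.795·0.2770 + 0.268·0.7230) = 0.22022/0.41398 = 0.5319.
Update on result 2 ('positive'): P(H) ← 0.795·0.5319 / (0.795·0.5319 + 0.268·0.4681) = 0.42290/0.54834 = 0.7712.

Posterior P(H) ≈ 0.7712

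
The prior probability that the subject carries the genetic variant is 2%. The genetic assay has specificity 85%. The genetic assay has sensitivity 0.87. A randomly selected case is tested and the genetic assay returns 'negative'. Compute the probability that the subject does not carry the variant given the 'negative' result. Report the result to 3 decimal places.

Write H for 'the subject carries the genetic variant'. Prior odds H:¬H = 0.02/0.98 = 0.020408. For the 'negative' outcome, the likelihood ratio is 0.13/0.85 = 0.15294.
Posterior odds = 0.020408 × 0.15294 = 0.0031212, so P(H|E) = 0.0031212/(1+0.0031212) = 0.003. Then P(¬H|E) = 1 − 0.003 = 0.997.

P(¬H | E) ≈ 0.997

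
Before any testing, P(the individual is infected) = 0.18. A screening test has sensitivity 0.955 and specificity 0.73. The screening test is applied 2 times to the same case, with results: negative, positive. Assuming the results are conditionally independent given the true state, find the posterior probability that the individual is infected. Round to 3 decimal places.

Posterior P(H) ≈ 0.046

Let H be the event that the individual is infected; start with P(H) = 0.18. P('positive'|H) = 0.955, P('positive'|¬H) = 0.27.
Update on result 1 ('negative'): P(H) ← 0.045·0.1800 / (0.045·0.1800 + 0.73·0.8200) = 0.0081000/0.60670 = 0.0134.
Update on result 2 ('positive'): P(H) ← 0.955·0.0134 / (0.955·0.0134 + 0.27·0.9866) = 0.012750/0.27915 = 0.0457.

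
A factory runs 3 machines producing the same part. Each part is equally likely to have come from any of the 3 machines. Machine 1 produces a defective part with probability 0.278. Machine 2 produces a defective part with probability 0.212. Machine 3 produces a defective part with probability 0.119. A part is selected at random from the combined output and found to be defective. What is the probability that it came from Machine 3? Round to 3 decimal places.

Tabulate prior·likelihood by source: [1] prior 0.333333, lik 0.278, product 0.09267; [2] prior 0.333333, lik 0.212, product 0.07067; [3] prior 0.333333, lik 0.119, product 0.03967.
Normalizing constant = 0.20300; the posterior for Machine 3 is its product over the sum, 0.03967/0.20300 = 0.195.

Posterior probability ≈ 0.195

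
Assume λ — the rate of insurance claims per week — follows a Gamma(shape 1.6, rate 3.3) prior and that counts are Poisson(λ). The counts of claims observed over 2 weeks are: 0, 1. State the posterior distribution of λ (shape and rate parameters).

Posterior: Gamma(shape=2.6, rate=5.3)

The Poisson likelihood adds the total count to the shape and the number of exposure periods to the rate. Here ∑xᵢ = 1 and n = 2, so shape 1.6→2.6 and rate 3.3→5.3.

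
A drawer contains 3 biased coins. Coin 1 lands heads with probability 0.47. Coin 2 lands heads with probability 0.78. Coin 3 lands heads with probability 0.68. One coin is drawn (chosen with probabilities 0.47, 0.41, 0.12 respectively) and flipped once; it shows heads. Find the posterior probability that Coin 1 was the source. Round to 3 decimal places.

Tabulate prior·likelihood by source: [1] prior 0.47, lik 0.47, product 0.2209; [2] prior 0.41, lik 0.78, product 0.3198; [3] prior 0.12, lik 0.68, product 0.08160.
Normalizing constant = 0.62230; the posterior for Coin 1 is its product over the sum, 0.2209/0.62230 = 0.355.

Posterior probability ≈ 0.355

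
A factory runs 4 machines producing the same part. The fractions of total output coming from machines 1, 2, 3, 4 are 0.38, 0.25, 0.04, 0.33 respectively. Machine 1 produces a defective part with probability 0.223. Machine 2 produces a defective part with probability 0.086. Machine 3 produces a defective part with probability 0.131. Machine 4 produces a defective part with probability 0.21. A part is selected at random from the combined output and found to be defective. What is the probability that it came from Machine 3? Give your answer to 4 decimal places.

P(defective|M1) = 0.223; P(defective|M2) = 0.086; P(defective|M3) = 0.131; P(defective|M4) = 0.21.
Prior × likelihood for each source: 0.38·0.223=0.08474, 0.25·0.086=0.02150, 0.04·0.131=0.005240, 0.33·0.21=0.06930. Summing gives P(defective) = 0.18078.
P(Machine 3 | defective) = 0.005240 / 0.18078 = 0.0290.

Posterior probability ≈ 0.0290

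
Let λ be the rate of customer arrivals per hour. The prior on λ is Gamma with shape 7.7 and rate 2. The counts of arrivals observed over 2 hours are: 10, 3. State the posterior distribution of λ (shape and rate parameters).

Posterior: Gamma(shape=20.7, rate=4)

The Poisson likelihood adds the total count to the shape and the number of exposure periods to the rate. Here ∑xᵢ = 13 and n = 2, so shape 7.7→20.7 and rate 2→4.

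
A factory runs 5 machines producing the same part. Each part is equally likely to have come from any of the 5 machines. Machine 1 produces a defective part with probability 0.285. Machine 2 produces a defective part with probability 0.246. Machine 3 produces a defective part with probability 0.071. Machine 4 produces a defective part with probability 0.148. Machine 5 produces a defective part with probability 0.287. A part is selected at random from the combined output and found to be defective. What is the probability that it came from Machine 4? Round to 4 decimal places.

Posterior probability ≈ 0.1427

P(defective|M1) = 0.285; P(defective|M2) = 0.246; P(defective|M3) = 0.071; P(defective|M4) = 0.148; P(defective|M5) = 0.287.
Prior × likelihood for each source: 0.2·0.285=0.05700, 0.2·0.246=0.04920, 0.2·0.071=0.01420, 0.2·0.148=0.02960, 0.2·0.287=0.05740. Summing gives P(defective) = 0.20740.
P(Machine 4 | defective) = 0.02960 / 0.20740 = 0.1427.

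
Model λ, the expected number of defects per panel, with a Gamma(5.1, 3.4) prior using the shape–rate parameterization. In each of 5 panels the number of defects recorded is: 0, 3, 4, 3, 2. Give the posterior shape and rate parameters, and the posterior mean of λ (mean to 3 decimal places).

The Poisson likelihood adds the total count to the shape and the number of exposure periods to the rate. Here ∑xᵢ = 12 and n = 5, so shape 5.1→17.1 and rate 3.4→8.4.
E[λ | data] = 17.1/8.4 = 2.036.

Posterior: Gamma(shape=17.1, rate=8.4); mean ≈ 2.036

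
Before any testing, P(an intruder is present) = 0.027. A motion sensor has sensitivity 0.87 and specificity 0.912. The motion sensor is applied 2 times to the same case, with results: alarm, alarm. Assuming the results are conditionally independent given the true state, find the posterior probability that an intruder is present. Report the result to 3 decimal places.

Let H be the event that an intruder is present; start with P(H) = 0.027. P('alarm'|H) = 0.87, P('alarm'|¬H) = 0.088.
Update on result 1 ('alarm'): P(H) ← 0.87·0.0270 / (0.87·0.0270 + 0.088·0.9730) = 0.023490/0.10911 = 0.2153.
Update on result 2 ('alarm'): P(H) ← 0.87·0.2153 / (0.87·0.2153 + 0.088·0.7847) = 0.18729/0.25635 = 0.7306.

Posterior P(H) ≈ 0.731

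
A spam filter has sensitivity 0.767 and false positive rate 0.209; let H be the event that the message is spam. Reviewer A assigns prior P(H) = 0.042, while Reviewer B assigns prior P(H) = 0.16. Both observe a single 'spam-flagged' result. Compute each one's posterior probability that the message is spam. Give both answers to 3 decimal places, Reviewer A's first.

P('+'|H) = 0.767, P('+'|¬H) = 0.209.
Reviewer A: numerator 0.767·0.042 = 0.032214; evidence = 0.032214+0.209·0.958 = 0.23244; posterior = 0.139.
Reviewer B: numerator 0.767·0.16 = 0.12272; evidence = 0.12272+0.209·0.84 = 0.29828; posterior = 0.411.

Reviewer A: 0.139; Reviewer B: 0.411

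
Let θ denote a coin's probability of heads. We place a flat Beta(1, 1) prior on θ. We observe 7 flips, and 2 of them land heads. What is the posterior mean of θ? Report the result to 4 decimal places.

Posterior mean ≈ 0.3333

Observing 2 successes and 5 failures updates Beta(1, 1) by adding the success and failure counts to the two shape parameters: α = 1+2 = 3, β = 1+5 = 6.
E[θ | data] = 3/(3+6) = 0.3333.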